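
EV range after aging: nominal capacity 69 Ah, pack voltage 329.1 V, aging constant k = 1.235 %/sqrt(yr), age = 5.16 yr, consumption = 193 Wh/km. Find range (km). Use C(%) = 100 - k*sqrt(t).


Step 1: capacity retention = 100 - 1.235 * sqrt(5.16) = 100 - 1.235 * 2.2716 = 97.195%
Step 2: C_now = 69 * 97.195/100 = 67.065 Ah
Step 3: E_pack = V * C_now = 329.1 * 67.065 = 22071 Wh
Step 4: range = E_pack / consumption = 22071 / 193 = 114.4 km

114.4 km


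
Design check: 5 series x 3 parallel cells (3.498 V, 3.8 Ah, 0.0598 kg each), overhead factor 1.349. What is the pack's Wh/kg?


Step 1: V_pack = 5 * 3.498 = 17.49 V
Step 2: C_pack = 3 * 3.8 = 11.4 Ah
Step 3: E_pack = V_pack * C_pack = 17.49 * 11.4 = 199.39 Wh
Step 4: m_pack = 5 * 3 * 0.0598 * 1.349 = 1.2101 kg
Step 5: ED = E_pack / m_pack = 199.39 / 1.2101 = 164.8 Wh/kg

164.8 Wh/kg


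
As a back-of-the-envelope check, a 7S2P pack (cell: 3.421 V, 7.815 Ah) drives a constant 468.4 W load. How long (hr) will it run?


Step 1: E_pack = Ns * V_cell * Np * C_cell = 7 * 3.421 * 2 * 7.815 = 374.29 Wh
Step 2: t = E_pack / P = 374.29 / 468.4 = 0.7991 hr

0.7991 hr


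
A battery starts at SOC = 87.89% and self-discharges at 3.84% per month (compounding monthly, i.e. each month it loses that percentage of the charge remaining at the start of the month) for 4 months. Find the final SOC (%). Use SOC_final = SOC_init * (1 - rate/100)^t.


Monthly retention factor = 1 - 3.84/100 = 0.9616
Over 4 months: factor^4 = 0.85502
SOC_final = 87.89 * 0.85502 = 75.15%

75.15%


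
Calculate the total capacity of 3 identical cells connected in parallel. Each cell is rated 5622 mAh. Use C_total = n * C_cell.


Convert: C_cell = 5622 mAh = 5.622 Ah
C_total = 3 * 5.622 = 16.866 Ah

16.866 Ah


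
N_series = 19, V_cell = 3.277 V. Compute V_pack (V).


With 19 cells in series at 3.277 V each, V_pack = 62.263 V

62.263 V


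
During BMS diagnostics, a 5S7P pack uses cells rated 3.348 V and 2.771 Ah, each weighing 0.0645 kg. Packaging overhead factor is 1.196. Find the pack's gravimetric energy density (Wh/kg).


Step 1: V_pack = 5 * 3.348 = 16.74 V
Step 2: C_pack = 7 * 2.771 = 19.397 Ah
Step 3: E_pack = V_pack * C_pack = 16.74 * 19.397 = 324.71 Wh
Step 4: m_pack = 5 * 7 * 0.0645 * 1.196 = 2.7 kg
Step 5: ED = E_pack / m_pack = 324.71 / 2.7 = 120.3 Wh/kg

120.3 Wh/kg


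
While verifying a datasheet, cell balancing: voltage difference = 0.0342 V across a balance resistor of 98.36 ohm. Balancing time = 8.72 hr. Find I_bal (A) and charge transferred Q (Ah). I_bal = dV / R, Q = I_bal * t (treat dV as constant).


First, Ohm's law: I_bal = 0.0342 V / 98.36 ohm = 3.4770e-04 A
Then Q = I * t = 3.4770e-04 A * 8.72 hr = 0.003032 Ah

I=3.4770e-04 A, Q=0.003032 Ah


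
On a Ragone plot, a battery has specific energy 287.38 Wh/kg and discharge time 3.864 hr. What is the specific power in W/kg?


P_specific = E / t = 287.38 / 3.864 = 74.37 W/kg

74.37 W/kg


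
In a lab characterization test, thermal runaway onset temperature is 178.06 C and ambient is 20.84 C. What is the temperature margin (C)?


margin = T_onset - T_ambient = 178.06 - 20.84 = 157.22 C

157.22 C


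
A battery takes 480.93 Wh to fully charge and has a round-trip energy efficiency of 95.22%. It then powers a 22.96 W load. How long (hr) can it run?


Step 1: E_discharge = eta/100 * E_charge = 95.22/100 * 480.93 = 457.94 Wh
Step 2: t = E_discharge / P = 457.94 / 22.96 = 19.95 hr

19.95 hr


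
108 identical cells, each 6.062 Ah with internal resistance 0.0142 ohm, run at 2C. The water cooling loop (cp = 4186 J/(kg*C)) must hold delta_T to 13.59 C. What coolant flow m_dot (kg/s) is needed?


Step 1: I = 2 * 6.062 = 12.124 A
Step 2: Q_cell = I^2 * R = 12.124^2 * 0.0142 = 2.0873 W
Step 3: Q_total = 108 * 2.0873 = 225.43 W
Step 4: m_dot = Q_total / (cp * dT) = 225.43 / (4186 * 13.59) = 0.003963 kg/s

0.003963 kg/s


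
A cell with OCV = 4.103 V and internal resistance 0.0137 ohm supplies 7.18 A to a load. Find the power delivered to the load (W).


Step 1: V_terminal = OCV - I*R = 4.103 - 7.18 * 0.0137 = 4.0046 V
Step 2: P_out = V_terminal * I = 4.0046 * 7.18 = 28.75 W

28.75 W


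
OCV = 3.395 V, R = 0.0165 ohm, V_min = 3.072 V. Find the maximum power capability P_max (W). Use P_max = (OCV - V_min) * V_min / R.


P_max = (OCV - V_min) * V_min / R = (3.395 - 3.072) * 3.072 / 0.0165 = 0.323 * 3.072 / 0.0165 = 60.14 W

60.14 W


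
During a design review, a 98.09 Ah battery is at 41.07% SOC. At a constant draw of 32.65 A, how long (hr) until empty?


Step 1: remaining = SOC/100 * C_total = 41.07/100 * 98.09 = 40.286 Ah
Step 2: t = remaining / I = 40.286 / 32.65 = 1.234 hr

1.234 hr


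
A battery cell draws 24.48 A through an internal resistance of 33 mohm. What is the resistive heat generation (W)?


Convert: R = 33 mohm = 0.033 ohm
Q = I^2 * R = 24.48^2 * 0.033 = 19.78 W

19.78 W


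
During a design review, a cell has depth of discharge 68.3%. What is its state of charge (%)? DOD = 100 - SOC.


SOC = 100 - DOD = 100 - 68.3 = 31.7%

31.7%


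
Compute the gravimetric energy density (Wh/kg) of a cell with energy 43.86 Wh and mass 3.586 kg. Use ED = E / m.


ED = E / m = 43.86 / 3.586 = 12.23 Wh/kg

12.23 Wh/kg


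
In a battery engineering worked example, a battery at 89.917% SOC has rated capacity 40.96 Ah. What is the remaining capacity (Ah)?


remaining = SOC / 100 * total = 89.917 / 100 * 40.96 = 36.83 Ah

36.83 Ah


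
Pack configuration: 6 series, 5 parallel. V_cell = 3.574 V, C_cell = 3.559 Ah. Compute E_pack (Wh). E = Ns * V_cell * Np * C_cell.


V_pack = 6 * 3.574 = 21.444 V
C_pack = 5 * 3.559 = 17.795 Ah
E = V_pack * C_pack = 21.444 * 17.795 = 381.6 Wh

381.6 Wh


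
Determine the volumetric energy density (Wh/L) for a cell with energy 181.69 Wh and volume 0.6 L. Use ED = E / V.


ED = E / V = 181.69 / 0.6 = 302.8 Wh/L

302.8 Wh/L


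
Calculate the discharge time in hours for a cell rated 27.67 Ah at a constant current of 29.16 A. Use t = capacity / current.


Runtime = 27.67 Ah / 29.16 A = 0.9489 hr

0.9489 hr


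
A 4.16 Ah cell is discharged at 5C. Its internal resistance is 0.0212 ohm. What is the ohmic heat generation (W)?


Step 1: I = C_rate * capacity = 5 * 4.16 = 20.8 A
Step 2: Q = I^2 * R = 20.8^2 * 0.0212 = 432.64 * 0.0212 = 9.172 W

9.172 W


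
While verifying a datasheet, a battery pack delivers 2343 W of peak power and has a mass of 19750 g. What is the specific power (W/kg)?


Convert: m = 19750 g = 19.75 kg
Specific power = 2343 W / 19.75 kg = 118.6 W/kg

118.6 W/kg


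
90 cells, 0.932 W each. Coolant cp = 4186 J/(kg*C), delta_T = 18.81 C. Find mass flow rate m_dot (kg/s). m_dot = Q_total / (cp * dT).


Step 1: Total heat Q = 90 * 0.932 W = 83.88 W
Step 2: denom = cp * dT = 4186 * 18.81 = 78739
Step 3: m_dot = 83.88 / 78739 = 0.001065 kg/s

0.001065 kg/s


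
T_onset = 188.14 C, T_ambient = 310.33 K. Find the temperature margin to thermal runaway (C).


Convert: T_ambient = 310.33 K = 37.18 C
margin = 188.14 - 37.18 = 150.96 C

150.96 C


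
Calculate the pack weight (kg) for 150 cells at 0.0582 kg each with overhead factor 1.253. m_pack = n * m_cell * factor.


Cell mass sum = 150 * 0.0582 = 8.73 kg
With overhead 1.253: m_pack = 8.73 * 1.253 = 10.94 kg

10.94 kg


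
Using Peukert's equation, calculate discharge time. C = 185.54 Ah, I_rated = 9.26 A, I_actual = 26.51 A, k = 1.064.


Step 1: t_rated = C / I_rated = 185.54 / 9.26 = 20.037 hr
Step 2: ratio = 9.26 / 26.51 = 0.3493
Step 3: ratio^k = 0.3493^1.064 = 0.32656
Step 4: t = t_rated * ratio^k = 20.037 * 0.32656 = 6.543 hr

6.543 hr


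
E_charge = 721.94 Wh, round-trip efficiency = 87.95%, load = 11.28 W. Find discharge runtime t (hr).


Step 1: E_discharge = eta/100 * E_charge = 87.95/100 * 721.94 = 634.95 Wh
Step 2: t = E_discharge / P = 634.95 / 11.28 = 56.29 hr

56.29 hr


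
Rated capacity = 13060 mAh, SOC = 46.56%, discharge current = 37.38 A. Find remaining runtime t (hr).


Convert: C_total = 13060 mAh = 13.06 Ah
Step 1: remaining = SOC/100 * C_total = 46.56/100 * 13.06 = 6.0807 Ah
Step 2: t = remaining / I = 6.0807 / 37.38 = 0.1627 hr

0.1627 hr


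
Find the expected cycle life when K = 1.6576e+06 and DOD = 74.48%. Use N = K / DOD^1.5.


Step 1: DOD^1.5 = 74.48^1.5 = 642.78
Step 2: N = 1.6576e+06 / 642.78 = 2579 cycles

2579 cycles


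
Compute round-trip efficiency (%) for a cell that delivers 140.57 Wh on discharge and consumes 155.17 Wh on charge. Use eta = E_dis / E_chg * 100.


eta_e = E_dis / E_chg * 100 = 140.57 / 155.17 * 100 = 90.59%

90.59%


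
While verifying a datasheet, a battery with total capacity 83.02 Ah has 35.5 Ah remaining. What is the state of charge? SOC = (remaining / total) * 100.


SOC% = 35.5 / 83.02 * 100 = 42.76%

42.76%


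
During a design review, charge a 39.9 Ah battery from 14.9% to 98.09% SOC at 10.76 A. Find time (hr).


delta_Ah = 39.9 * (98.09 - 14.9) / 100 = 33.193 Ah
t = delta_Ah / I = 33.193 / 10.76 = 3.085 hr

3.085 hr


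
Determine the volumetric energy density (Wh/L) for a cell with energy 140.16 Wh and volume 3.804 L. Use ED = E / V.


Volumetric ED = 140.16 Wh / 3.804 L = 36.85 Wh/L

36.85 Wh/L


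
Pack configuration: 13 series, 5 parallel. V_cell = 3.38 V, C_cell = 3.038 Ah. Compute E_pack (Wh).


E = Ns * Vcell * Np * Ccell = 13 * 3.38 * 5 * 3.038 = 667.4 Wh

667.4 Wh


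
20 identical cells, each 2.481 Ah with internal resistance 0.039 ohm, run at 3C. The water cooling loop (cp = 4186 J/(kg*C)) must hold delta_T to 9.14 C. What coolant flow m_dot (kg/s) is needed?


Step 1: I = 3 * 2.481 = 7.443 A
Step 2: Q_cell = I^2 * R = 7.443^2 * 0.039 = 2.1605 W
Step 3: Q_total = 20 * 2.1605 = 43.21 W
Step 4: m_dot = Q_total / (cp * dT) = 43.21 / (4186 * 9.14) = 0.001129 kg/s

0.001129 kg/s


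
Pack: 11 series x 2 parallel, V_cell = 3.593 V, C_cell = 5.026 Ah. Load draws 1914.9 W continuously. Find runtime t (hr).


Step 1: E_pack = Ns * V_cell * Np * C_cell = 11 * 3.593 * 2 * 5.026 = 397.29 Wh
Step 2: t = E_pack / P = 397.29 / 1914.9 = 0.2075 hr

0.2075 hr


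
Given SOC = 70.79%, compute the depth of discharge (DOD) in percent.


DOD = 100 - SOC = 100 - 70.79 = 29.21%

29.21%


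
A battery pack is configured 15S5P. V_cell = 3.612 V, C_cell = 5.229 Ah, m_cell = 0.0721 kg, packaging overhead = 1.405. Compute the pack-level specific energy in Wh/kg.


Step 1: V_pack = 15 * 3.612 = 54.18 V
Step 2: C_pack = 5 * 5.229 = 26.145 Ah
Step 3: E_pack = V_pack * C_pack = 54.18 * 26.145 = 1416.5 Wh
Step 4: m_pack = 15 * 5 * 0.0721 * 1.405 = 7.5975 kg
Step 5: ED = E_pack / m_pack = 1416.5 / 7.5975 = 186.4 Wh/kg

186.4 Wh/kg


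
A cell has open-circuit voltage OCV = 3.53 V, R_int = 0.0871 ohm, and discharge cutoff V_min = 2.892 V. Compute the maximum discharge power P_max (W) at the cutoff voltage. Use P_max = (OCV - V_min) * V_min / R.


P_max = (OCV - V_min) * V_min / R = (3.53 - 2.892) * 2.892 / 0.0871 = 0.638 * 2.892 / 0.0871 = 21.18 W

21.18 W


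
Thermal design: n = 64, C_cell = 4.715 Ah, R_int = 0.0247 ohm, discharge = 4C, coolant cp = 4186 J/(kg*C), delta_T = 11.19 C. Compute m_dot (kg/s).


Step 1: I = 4 * 4.715 = 18.86 A
Step 2: Q_cell = I^2 * R = 18.86^2 * 0.0247 = 8.7858 W
Step 3: Q_total = 64 * 8.7858 = 562.29 W
Step 4: m_dot = Q_total / (cp * dT) = 562.29 / (4186 * 11.19) = 0.01200 kg/s

0.01200 kg/s


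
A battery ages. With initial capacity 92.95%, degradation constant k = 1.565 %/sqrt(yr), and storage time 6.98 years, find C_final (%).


sqrt(t) = sqrt(6.98) = 2.642
C_final = 92.95 - 1.565 * 2.642 = 88.82%

88.82%


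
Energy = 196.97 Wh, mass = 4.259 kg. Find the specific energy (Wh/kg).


ED = E / m = 196.97 / 4.259 = 46.25 Wh/kg

46.25 Wh/kg


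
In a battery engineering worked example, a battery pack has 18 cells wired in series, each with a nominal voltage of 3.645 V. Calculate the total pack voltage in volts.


Series voltages add: 18 * 3.645 V = 65.61 V

65.61 V


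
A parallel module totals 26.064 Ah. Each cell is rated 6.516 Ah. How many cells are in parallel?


n = C_total / C_cell = 26.064 / 6.516 = 4

4


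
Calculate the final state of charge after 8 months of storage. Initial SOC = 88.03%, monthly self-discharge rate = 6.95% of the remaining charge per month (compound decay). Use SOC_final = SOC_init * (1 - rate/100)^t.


decay = (1 - 6.95/100)^8 = 0.56199
SOC_final = 88.03 * 0.56199 = 49.47%

49.47%


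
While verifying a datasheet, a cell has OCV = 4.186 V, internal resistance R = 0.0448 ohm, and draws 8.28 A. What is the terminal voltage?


IR drop = 8.28 * 0.0448 = 0.37094 V
V = 4.186 - 0.37094 = 3.815 V

3.815 V


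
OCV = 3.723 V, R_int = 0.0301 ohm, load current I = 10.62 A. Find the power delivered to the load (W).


Step 1: V_terminal = OCV - I*R = 3.723 - 10.62 * 0.0301 = 3.4033 V
Step 2: P_out = V_terminal * I = 3.4033 * 10.62 = 36.14 W

36.14 W


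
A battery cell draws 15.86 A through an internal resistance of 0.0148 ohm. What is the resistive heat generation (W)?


I^2 = 251.54
Q = 251.54 * 0.0148 = 3.723 W

3.723 W


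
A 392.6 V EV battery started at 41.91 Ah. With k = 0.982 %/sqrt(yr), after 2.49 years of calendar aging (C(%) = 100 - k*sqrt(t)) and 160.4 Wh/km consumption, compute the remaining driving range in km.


Step 1: capacity retention = 100 - 0.982 * sqrt(2.49) = 100 - 0.982 * 1.578 = 98.45%
Step 2: C_now = 41.91 * 98.45/100 = 41.26 Ah
Step 3: E_pack = V * C_now = 392.6 * 41.26 = 16199 Wh
Step 4: range = E_pack / consumption = 16199 / 160.4 = 101.0 km

101.0 km


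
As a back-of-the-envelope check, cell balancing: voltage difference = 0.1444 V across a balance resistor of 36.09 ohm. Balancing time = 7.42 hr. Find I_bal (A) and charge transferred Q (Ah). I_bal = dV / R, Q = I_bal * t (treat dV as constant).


First, Ohm's law: I_bal = 0.1444 V / 36.09 ohm = 0.0040011 A
Then Q = I * t = 0.0040011 A * 7.42 hr = 0.02969 Ah

I=0.0040011 A, Q=0.02969 Ah


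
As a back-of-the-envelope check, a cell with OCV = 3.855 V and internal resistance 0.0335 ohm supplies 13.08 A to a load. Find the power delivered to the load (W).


Step 1: V_terminal = OCV - I*R = 3.855 - 13.08 * 0.0335 = 3.4168 V
Step 2: P_out = V_terminal * I = 3.4168 * 13.08 = 44.69 W

44.69 W


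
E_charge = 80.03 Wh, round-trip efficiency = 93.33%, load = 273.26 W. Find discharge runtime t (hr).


Step 1: E_discharge = eta/100 * E_charge = 93.33/100 * 80.03 = 74.692 Wh
Step 2: t = E_discharge / P = 74.692 / 273.26 = 0.2733 hr

0.2733 hr


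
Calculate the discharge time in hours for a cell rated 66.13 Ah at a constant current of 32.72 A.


t = capacity / current = 66.13 / 32.72 = 2.021 hr

2.021 hr


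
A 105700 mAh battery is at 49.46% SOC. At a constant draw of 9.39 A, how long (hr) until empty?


Convert: C_total = 105700 mAh = 105.7 Ah
Step 1: remaining = SOC/100 * C_total = 49.46/100 * 105.7 = 52.279 Ah
Step 2: t = remaining / I = 52.279 / 9.39 = 5.568 hr

5.568 hr


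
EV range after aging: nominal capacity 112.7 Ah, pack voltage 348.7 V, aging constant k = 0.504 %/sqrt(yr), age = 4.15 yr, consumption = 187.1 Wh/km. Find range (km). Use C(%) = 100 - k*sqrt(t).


Step 1: capacity retention = 100 - 0.504 * sqrt(4.15) = 100 - 0.504 * 2.0372 = 98.973%
Step 2: C_now = 112.7 * 98.973/100 = 111.54 Ah
Step 3: E_pack = V * C_now = 348.7 * 111.54 = 38894 Wh
Step 4: range = E_pack / consumption = 38894 / 187.1 = 207.9 km

207.9 km


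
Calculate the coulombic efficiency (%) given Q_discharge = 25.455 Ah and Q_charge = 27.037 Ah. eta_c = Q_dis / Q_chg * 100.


Coulombic efficiency = 25.455/27.037 * 100% = 94.15%

94.15%


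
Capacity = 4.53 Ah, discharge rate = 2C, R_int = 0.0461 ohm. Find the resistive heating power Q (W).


Step 1: I = C_rate * capacity = 2 * 4.53 = 9.06 A
Step 2: Q = I^2 * R = 9.06^2 * 0.0461 = 82.084 * 0.0461 = 3.784 W

3.784 W


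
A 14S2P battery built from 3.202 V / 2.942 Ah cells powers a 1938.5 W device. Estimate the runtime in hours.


Step 1: E_pack = Ns * V_cell * Np * C_cell = 14 * 3.202 * 2 * 2.942 = 263.77 Wh
Step 2: t = E_pack / P = 263.77 / 1938.5 = 0.1361 hr

0.1361 hr


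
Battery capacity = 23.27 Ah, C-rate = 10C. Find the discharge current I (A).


At 10C: I = 10 * 23.27 Ah = 232.7 A

232.7 A


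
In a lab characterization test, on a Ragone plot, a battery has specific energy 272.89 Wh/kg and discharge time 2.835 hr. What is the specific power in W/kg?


Specific power = 272.89 Wh/kg / 2.835 hr = 96.26 W/kg

96.26 W/kg


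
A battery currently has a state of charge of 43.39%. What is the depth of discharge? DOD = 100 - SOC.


Complement of SOC: DOD = 100% - 43.39% = 56.61%

56.61%


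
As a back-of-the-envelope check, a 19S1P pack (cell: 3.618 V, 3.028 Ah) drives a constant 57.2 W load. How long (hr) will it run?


Step 1: E_pack = Ns * V_cell * Np * C_cell = 19 * 3.618 * 1 * 3.028 = 208.15 Wh
Step 2: t = E_pack / P = 208.15 / 57.2 = 3.639 hr

3.639 hr


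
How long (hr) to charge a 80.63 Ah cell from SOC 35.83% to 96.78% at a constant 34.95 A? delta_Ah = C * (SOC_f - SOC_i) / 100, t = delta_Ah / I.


Step 1: dSOC = 96.78% - 35.83% = 60.95%
Step 2: delta_Ah = 80.63 * 60.95 / 100 = 49.144 Ah
Step 3: t = 49.144 / 34.95 = 1.406 hr

1.406 hr


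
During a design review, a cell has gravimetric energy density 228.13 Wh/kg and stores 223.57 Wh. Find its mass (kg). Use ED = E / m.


m = E / ED = 223.57 / 228.13 = 0.9800 kg

0.9800 kg


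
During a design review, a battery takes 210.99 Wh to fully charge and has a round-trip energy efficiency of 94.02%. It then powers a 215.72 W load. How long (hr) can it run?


Step 1: E_discharge = eta/100 * E_charge = 94.02/100 * 210.99 = 198.37 Wh
Step 2: t = E_discharge / P = 198.37 / 215.72 = 0.9196 hr

0.9196 hr


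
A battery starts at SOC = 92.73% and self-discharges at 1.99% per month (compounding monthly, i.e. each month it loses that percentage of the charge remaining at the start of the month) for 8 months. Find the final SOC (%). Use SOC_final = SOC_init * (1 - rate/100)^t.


Monthly retention factor = 1 - 1.99/100 = 0.9801
Over 8 months: factor^8 = 0.85146
SOC_final = 92.73 * 0.85146 = 78.96%

78.96%


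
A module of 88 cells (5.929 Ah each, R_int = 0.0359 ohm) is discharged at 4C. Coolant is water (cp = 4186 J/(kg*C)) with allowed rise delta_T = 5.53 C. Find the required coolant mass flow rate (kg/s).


Step 1: I = 4 * 5.929 = 23.716 A
Step 2: Q_cell = I^2 * R = 23.716^2 * 0.0359 = 20.192 W
Step 3: Q_total = 88 * 20.192 = 1776.9 W
Step 4: m_dot = Q_total / (cp * dT) = 1776.9 / (4186 * 5.53) = 0.07676 kg/s

0.07676 kg/s


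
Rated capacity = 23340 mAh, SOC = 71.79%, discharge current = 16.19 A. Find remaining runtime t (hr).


Convert: C_total = 23340 mAh = 23.34 Ah
Step 1: remaining = SOC/100 * C_total = 71.79/100 * 23.34 = 16.756 Ah
Step 2: t = remaining / I = 16.756 / 16.19 = 1.035 hr

1.035 hr


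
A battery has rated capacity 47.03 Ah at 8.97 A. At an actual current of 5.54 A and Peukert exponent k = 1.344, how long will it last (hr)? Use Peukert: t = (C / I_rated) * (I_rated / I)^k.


t_rated = C / I_rated = 47.03 / 8.97 = 5.243 hr
(I_rated/I)^k = (1.6191)^1.344 = 1.911
t = t_rated * (I_rated/I)^k = 5.243 * 1.911 = 10.02 hr

10.02 hr


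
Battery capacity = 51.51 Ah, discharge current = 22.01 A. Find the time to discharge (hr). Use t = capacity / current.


Runtime = 51.51 Ah / 22.01 A = 2.340 hr

2.340 hr


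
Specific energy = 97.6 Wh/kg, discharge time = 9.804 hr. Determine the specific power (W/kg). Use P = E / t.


Specific power = 97.6 Wh/kg / 9.804 hr = 9.955 W/kg

9.955 W/kg


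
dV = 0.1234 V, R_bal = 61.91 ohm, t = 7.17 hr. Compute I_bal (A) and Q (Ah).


I_bal = dV / R = 0.1234 / 61.91 = 0.0019932 A
Q = I_bal * t = 0.0019932 * 7.17 = 0.01429 Ah

I=0.0019932 A, Q=0.01429 Ah


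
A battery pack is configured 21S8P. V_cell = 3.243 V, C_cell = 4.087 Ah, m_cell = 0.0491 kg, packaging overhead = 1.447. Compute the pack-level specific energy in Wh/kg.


Step 1: V_pack = 21 * 3.243 = 68.103 V
Step 2: C_pack = 8 * 4.087 = 32.696 Ah
Step 3: E_pack = V_pack * C_pack = 68.103 * 32.696 = 2226.7 Wh
Step 4: m_pack = 21 * 8 * 0.0491 * 1.447 = 11.936 kg
Step 5: ED = E_pack / m_pack = 2226.7 / 11.936 = 186.6 Wh/kg

186.6 Wh/kg


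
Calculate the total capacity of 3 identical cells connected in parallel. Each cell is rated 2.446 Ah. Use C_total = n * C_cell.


Parallel capacities add: 3 * 2.446 Ah = 7.338 Ah

7.338 Ah


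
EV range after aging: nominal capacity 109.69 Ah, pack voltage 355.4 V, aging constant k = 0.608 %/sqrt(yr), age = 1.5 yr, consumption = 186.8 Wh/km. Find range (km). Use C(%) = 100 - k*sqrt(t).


Step 1: capacity retention = 100 - 0.608 * sqrt(1.5) = 100 - 0.608 * 1.2247 = 99.255%
Step 2: C_now = 109.69 * 99.255/100 = 108.87 Ah
Step 3: E_pack = V * C_now = 355.4 * 108.87 = 38692 Wh
Step 4: range = E_pack / consumption = 38692 / 186.8 = 207.1 km

207.1 km


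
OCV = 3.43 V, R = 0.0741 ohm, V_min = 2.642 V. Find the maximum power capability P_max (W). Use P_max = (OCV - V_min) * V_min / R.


P_max = (OCV - V_min) * V_min / R = (3.43 - 2.642) * 2.642 / 0.0741 = 0.788 * 2.642 / 0.0741 = 28.10 W

28.10 W


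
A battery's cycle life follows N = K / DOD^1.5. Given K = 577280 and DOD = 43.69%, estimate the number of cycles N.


Step 1: DOD^1.5 = 43.69^1.5 = 288.78
Step 2: N = 577280 / 288.78 = 1999 cycles

1999 cycles


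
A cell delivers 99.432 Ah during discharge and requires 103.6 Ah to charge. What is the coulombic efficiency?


eta_c = Q_dis / Q_chg * 100 = 99.432 / 103.6 * 100 = 95.98%

95.98%


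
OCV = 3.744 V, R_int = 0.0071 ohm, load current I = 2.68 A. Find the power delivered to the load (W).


Step 1: V_terminal = OCV - I*R = 3.744 - 2.68 * 0.0071 = 3.725 V
Step 2: P_out = V_terminal * I = 3.725 * 2.68 = 9.983 W

9.983 W


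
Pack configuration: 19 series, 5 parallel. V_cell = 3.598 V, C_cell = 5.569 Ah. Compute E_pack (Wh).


E = Ns * Vcell * Np * Ccell = 19 * 3.598 * 5 * 5.569 = 1904 Wh

1904 Wh


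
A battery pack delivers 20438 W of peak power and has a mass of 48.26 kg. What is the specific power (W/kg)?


Specific power = 20438 W / 48.26 kg = 423.5 W/kg

423.5 W/kg


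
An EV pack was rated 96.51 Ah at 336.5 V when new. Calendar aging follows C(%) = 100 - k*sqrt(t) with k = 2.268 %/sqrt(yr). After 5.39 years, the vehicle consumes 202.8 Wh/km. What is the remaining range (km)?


Step 1: capacity retention = 100 - 2.268 * sqrt(5.39) = 100 - 2.268 * 2.3216 = 94.735%
Step 2: C_now = 96.51 * 94.735/100 = 91.429 Ah
Step 3: E_pack = V * C_now = 336.5 * 91.429 = 30766 Wh
Step 4: range = E_pack / consumption = 30766 / 202.8 = 151.7 km

151.7 km


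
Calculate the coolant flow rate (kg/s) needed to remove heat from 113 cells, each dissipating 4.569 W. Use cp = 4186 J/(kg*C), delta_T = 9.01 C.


Step 1: Total heat Q = 113 * 4.569 W = 516.3 W
Step 2: denom = cp * dT = 4186 * 9.01 = 37716
Step 3: m_dot = 516.3 / 37716 = 0.01369 kg/s

0.01369 kg/s


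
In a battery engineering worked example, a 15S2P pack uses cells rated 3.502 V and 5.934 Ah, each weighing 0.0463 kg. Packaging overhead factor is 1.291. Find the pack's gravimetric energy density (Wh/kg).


Step 1: V_pack = 15 * 3.502 = 52.53 V
Step 2: C_pack = 2 * 5.934 = 11.868 Ah
Step 3: E_pack = V_pack * C_pack = 52.53 * 11.868 = 623.43 Wh
Step 4: m_pack = 15 * 2 * 0.0463 * 1.291 = 1.7932 kg
Step 5: ED = E_pack / m_pack = 623.43 / 1.7932 = 347.7 Wh/kg

347.7 Wh/kg


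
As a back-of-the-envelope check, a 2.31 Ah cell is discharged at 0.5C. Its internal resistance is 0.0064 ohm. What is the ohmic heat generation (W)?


Step 1: I = C_rate * capacity = 0.5 * 2.31 = 1.155 A
Step 2: Q = I^2 * R = 1.155^2 * 0.0064 = 1.334 * 0.0064 = 0.008538 W

0.008538 W


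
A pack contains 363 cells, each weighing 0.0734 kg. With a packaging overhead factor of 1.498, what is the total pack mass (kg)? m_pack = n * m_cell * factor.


Cell mass sum = 363 * 0.0734 = 26.644 kg
With overhead 1.498: m_pack = 26.644 * 1.498 = 39.91 kg

39.91 kg


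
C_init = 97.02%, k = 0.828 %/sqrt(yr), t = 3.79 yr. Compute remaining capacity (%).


Step 1: sqrt(3.79 yr) = 1.9468
Step 2: drop = 0.828 * 1.9468 = 1.612
Step 3: C_final = 97.02 - 1.612 = 95.41%

95.41%


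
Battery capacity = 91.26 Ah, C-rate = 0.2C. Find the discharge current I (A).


At 0.2C: I = 0.2 * 91.26 Ah = 18.252 A

18.252 A


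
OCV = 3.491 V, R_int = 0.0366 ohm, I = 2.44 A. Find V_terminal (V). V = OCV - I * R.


IR drop = 2.44 * 0.0366 = 0.089304 V
V = 3.491 - 0.089304 = 3.402 V

3.402 V


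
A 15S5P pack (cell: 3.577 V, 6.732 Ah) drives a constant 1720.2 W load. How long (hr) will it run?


Step 1: E_pack = Ns * V_cell * Np * C_cell = 15 * 3.577 * 5 * 6.732 = 1806 Wh
Step 2: t = E_pack / P = 1806 / 1720.2 = 1.050 hr

1.050 hr


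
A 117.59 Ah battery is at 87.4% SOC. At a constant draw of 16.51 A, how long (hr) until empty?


Step 1: remaining = SOC/100 * C_total = 87.4/100 * 117.59 = 102.77 Ah
Step 2: t = remaining / I = 102.77 / 16.51 = 6.225 hr

6.225 hr


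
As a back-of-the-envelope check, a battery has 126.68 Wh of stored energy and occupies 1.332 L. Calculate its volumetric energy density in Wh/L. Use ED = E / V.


Volumetric ED = 126.68 Wh / 1.332 L = 95.11 Wh/L

95.11 Wh/L


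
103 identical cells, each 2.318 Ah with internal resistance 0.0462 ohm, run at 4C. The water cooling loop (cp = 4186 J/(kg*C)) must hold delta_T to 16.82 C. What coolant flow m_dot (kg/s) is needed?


Step 1: I = 4 * 2.318 = 9.272 A
Step 2: Q_cell = I^2 * R = 9.272^2 * 0.0462 = 3.9718 W
Step 3: Q_total = 103 * 3.9718 = 409.1 W
Step 4: m_dot = Q_total / (cp * dT) = 409.1 / (4186 * 16.82) = 0.005810 kg/s

0.005810 kg/s


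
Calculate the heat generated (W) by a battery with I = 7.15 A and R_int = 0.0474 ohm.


Q = I^2 * R = 7.15^2 * 0.0474 = 2.423 W

2.423 W


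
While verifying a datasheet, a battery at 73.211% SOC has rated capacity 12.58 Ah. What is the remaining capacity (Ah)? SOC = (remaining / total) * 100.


remaining = SOC / 100 * total = 73.211 / 100 * 12.58 = 9.210 Ah

9.210 Ah


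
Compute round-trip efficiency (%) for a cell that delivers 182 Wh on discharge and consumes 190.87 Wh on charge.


Round-trip efficiency = 182/190.87 * 100% = 95.35%

95.35%


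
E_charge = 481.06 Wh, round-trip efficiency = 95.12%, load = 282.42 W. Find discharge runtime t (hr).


Step 1: E_discharge = eta/100 * E_charge = 95.12/100 * 481.06 = 457.58 Wh
Step 2: t = E_discharge / P = 457.58 / 282.42 = 1.620 hr

1.620 hr


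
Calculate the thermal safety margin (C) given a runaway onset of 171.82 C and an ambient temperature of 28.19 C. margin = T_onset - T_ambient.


margin = T_onset - T_ambient = 171.82 - 28.19 = 143.63 C

143.63 C


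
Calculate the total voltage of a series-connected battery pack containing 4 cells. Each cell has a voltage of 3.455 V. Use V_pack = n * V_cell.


Series voltages add: 4 * 3.455 V = 13.82 V

13.82 V


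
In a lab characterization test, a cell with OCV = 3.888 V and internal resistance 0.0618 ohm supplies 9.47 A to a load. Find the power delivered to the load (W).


Step 1: V_terminal = OCV - I*R = 3.888 - 9.47 * 0.0618 = 3.3028 V
Step 2: P_out = V_terminal * I = 3.3028 * 9.47 = 31.28 W

31.28 W


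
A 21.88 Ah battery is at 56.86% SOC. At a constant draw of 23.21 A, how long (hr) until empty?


Step 1: remaining = SOC/100 * C_total = 56.86/100 * 21.88 = 12.441 Ah
Step 2: t = remaining / I = 12.441 / 23.21 = 0.5360 hr

0.5360 hr


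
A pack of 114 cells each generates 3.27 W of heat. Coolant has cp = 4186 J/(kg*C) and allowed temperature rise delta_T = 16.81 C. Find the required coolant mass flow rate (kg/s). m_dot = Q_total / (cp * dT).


Q_total = 114 * 3.27 = 372.78 W
m_dot = Q_total / (cp * dT) = 372.78 / (4186 * 16.81) = 0.005298 kg/s

0.005298 kg/s


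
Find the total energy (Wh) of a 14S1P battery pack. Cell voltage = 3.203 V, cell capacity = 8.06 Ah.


V_pack = 14 * 3.203 = 44.842 V
C_pack = 1 * 8.06 = 8.06 Ah
E = V_pack * C_pack = 44.842 * 8.06 = 361.4 Wh

361.4 Wh


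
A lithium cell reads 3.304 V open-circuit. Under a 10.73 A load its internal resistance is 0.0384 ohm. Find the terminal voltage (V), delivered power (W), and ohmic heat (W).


Step 1: V_terminal = OCV - I*R = 3.304 - 10.73 * 0.0384 = 2.892 V
Step 2: P_out = V_terminal * I = 2.892 * 10.73 = 31.03 W
Step 3: Q = I^2 * R = 10.73^2 * 0.0384 = 4.421 W

V=2.892 V, P=31.03 W, Q=4.421 W


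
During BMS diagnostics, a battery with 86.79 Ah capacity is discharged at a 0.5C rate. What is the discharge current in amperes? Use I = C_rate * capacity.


At 0.5C: I = 0.5 * 86.79 Ah = 43.395 A

43.395 A


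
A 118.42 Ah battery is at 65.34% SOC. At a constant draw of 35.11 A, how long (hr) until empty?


Step 1: remaining = SOC/100 * C_total = 65.34/100 * 118.42 = 77.376 Ah
Step 2: t = remaining / I = 77.376 / 35.11 = 2.204 hr

2.204 hr


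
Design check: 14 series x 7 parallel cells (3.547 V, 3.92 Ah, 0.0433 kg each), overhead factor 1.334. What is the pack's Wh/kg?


Step 1: V_pack = 14 * 3.547 = 49.658 V
Step 2: C_pack = 7 * 3.92 = 27.44 Ah
Step 3: E_pack = V_pack * C_pack = 49.658 * 27.44 = 1362.6 Wh
Step 4: m_pack = 14 * 7 * 0.0433 * 1.334 = 5.6607 kg
Step 5: ED = E_pack / m_pack = 1362.6 / 5.6607 = 240.7 Wh/kg

240.7 Wh/kg


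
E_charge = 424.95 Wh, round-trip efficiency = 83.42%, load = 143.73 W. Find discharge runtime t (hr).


Step 1: E_discharge = eta/100 * E_charge = 83.42/100 * 424.95 = 354.49 Wh
Step 2: t = E_discharge / P = 354.49 / 143.73 = 2.466 hr

2.466 hr


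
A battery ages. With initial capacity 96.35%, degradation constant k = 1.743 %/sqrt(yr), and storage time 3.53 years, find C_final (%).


sqrt(t) = sqrt(3.53) = 1.8788
C_final = 96.35 - 1.743 * 1.8788 = 93.08%

93.08%


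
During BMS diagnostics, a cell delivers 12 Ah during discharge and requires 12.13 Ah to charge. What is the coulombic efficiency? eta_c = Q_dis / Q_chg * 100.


eta_c = Q_dis / Q_chg * 100 = 12 / 12.13 * 100 = 98.93%

98.93%


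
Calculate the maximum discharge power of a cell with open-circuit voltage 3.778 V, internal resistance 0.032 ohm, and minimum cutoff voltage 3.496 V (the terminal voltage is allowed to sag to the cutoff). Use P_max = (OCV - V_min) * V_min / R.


P_max = (OCV - V_min) * V_min / R = (3.778 - 3.496) * 3.496 / 0.032 = 0.282 * 3.496 / 0.032 = 30.81 W

30.81 W


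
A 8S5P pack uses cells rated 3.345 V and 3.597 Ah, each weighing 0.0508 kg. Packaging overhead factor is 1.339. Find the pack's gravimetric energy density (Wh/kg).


Step 1: V_pack = 8 * 3.345 = 26.76 V
Step 2: C_pack = 5 * 3.597 = 17.985 Ah
Step 3: E_pack = V_pack * C_pack = 26.76 * 17.985 = 481.28 Wh
Step 4: m_pack = 8 * 5 * 0.0508 * 1.339 = 2.7208 kg
Step 5: ED = E_pack / m_pack = 481.28 / 2.7208 = 176.9 Wh/kg

176.9 Wh/kg


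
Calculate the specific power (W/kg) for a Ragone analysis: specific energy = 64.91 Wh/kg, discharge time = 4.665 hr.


Specific power = 64.91 Wh/kg / 4.665 hr = 13.91 W/kg

13.91 W/kg


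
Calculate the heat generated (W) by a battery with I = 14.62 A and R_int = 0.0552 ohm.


Q = I^2 * R = 14.62^2 * 0.0552 = 11.80 W

11.80 W


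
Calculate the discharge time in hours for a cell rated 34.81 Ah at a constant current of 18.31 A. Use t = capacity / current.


t = capacity / current = 34.81 / 18.31 = 1.901 hr

1.901 hr


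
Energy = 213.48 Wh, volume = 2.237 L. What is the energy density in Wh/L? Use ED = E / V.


ED = E / V = 213.48 / 2.237 = 95.43 Wh/L

95.43 Wh/L


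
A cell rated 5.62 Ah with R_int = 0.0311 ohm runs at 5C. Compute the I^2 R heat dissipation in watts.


Step 1: I = C_rate * capacity = 5 * 5.62 = 28.1 A
Step 2: Q = I^2 * R = 28.1^2 * 0.0311 = 789.61 * 0.0311 = 24.56 W

24.56 W


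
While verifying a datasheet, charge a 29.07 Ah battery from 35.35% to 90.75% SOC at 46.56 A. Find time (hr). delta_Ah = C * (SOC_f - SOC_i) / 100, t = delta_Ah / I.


delta_Ah = 29.07 * (90.75 - 35.35) / 100 = 16.105 Ah
t = delta_Ah / I = 16.105 / 46.56 = 0.3459 hr

0.3459 hr


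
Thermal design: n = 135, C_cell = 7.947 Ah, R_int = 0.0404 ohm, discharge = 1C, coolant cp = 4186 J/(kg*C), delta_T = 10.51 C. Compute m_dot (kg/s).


Step 1: I = 1 * 7.947 = 7.947 A
Step 2: Q_cell = I^2 * R = 7.947^2 * 0.0404 = 2.5515 W
Step 3: Q_total = 135 * 2.5515 = 344.45 W
Step 4: m_dot = Q_total / (cp * dT) = 344.45 / (4186 * 10.51) = 0.007829 kg/s

0.007829 kg/s


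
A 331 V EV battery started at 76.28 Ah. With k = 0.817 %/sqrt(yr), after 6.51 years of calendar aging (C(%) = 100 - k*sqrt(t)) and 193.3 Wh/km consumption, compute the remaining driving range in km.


Step 1: capacity retention = 100 - 0.817 * sqrt(6.51) = 100 - 0.817 * 2.5515 = 97.915%
Step 2: C_now = 76.28 * 97.915/100 = 74.69 Ah
Step 3: E_pack = V * C_now = 331 * 74.69 = 24722 Wh
Step 4: range = E_pack / consumption = 24722 / 193.3 = 127.9 km

127.9 km


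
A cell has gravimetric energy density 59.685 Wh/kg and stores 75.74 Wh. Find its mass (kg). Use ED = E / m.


m = E / ED = 75.74 / 59.685 = 1.269 kg

1.269 kg


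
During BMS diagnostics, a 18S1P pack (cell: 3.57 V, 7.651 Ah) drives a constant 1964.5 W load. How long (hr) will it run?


Step 1: E_pack = Ns * V_cell * Np * C_cell = 18 * 3.57 * 1 * 7.651 = 491.65 Wh
Step 2: t = E_pack / P = 491.65 / 1964.5 = 0.2503 hr

0.2503 hr


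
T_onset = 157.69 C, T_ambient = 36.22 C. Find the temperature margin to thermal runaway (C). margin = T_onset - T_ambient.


Safety margin = 157.69 C - 36.22 C = 121.47 C

121.47 C


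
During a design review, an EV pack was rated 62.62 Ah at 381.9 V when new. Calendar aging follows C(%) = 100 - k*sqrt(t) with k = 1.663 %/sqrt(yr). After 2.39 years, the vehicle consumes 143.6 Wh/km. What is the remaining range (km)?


Step 1: capacity retention = 100 - 1.663 * sqrt(2.39) = 100 - 1.663 * 1.546 = 97.429%
Step 2: C_now = 62.62 * 97.429/100 = 61.01 Ah
Step 3: E_pack = V * C_now = 381.9 * 61.01 = 23300 Wh
Step 4: range = E_pack / consumption = 23300 / 143.6 = 162.3 km

162.3 km


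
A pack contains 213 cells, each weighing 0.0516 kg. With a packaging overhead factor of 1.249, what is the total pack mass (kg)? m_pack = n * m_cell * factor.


m_pack = n * m_cell * overhead = 213 * 0.0516 * 1.249 = 13.73 kg

13.73 kg


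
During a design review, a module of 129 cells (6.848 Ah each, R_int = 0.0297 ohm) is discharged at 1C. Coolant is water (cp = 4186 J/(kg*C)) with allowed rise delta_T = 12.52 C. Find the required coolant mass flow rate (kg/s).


Step 1: I = 1 * 6.848 = 6.848 A
Step 2: Q_cell = I^2 * R = 6.848^2 * 0.0297 = 1.3928 W
Step 3: Q_total = 129 * 1.3928 = 179.67 W
Step 4: m_dot = Q_total / (cp * dT) = 179.67 / (4186 * 12.52) = 0.003428 kg/s

0.003428 kg/s


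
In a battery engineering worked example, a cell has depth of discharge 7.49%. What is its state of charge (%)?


SOC = 100 - DOD = 100 - 7.49 = 92.51%

92.51%


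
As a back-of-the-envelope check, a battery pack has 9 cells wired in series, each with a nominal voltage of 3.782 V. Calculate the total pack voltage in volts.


V_pack = n * V_cell = 9 * 3.782 = 34.038 V

34.038 V


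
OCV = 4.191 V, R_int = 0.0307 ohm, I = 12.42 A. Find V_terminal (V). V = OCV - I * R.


V = OCV - I*R = 4.191 - 12.42 * 0.0307 = 3.810 V

3.810 V


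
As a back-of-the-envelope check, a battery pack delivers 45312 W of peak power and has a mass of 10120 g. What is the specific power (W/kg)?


Convert: m = 10120 g = 10.12 kg
SP = P / m = 45312 / 10.12 = 4477 W/kg

4477 W/kg


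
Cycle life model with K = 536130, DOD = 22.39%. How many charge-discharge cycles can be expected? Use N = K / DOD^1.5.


DOD^1.5 = 105.95
N = K / DOD^1.5 = 536130 / 105.95 = 5060

5060 cycles


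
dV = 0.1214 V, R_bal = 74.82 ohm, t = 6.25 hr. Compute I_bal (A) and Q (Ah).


I_bal = dV / R = 0.1214 / 74.82 = 0.0016226 A
Q = I_bal * t = 0.0016226 * 6.25 = 0.01014 Ah

I=0.0016226 A, Q=0.01014 Ah


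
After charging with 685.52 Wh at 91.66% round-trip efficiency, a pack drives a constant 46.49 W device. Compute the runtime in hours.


Step 1: E_discharge = eta/100 * E_charge = 91.66/100 * 685.52 = 628.35 Wh
Step 2: t = E_discharge / P = 628.35 / 46.49 = 13.52 hr

13.52 hr


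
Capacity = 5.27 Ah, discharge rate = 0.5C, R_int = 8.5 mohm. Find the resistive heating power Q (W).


Convert: R = 8.5 mohm = 0.0085 ohm
Step 1: I = C_rate * capacity = 0.5 * 5.27 = 2.635 A
Step 2: Q = I^2 * R = 2.635^2 * 0.0085 = 6.9432 * 0.0085 = 0.05902 W

0.05902 W


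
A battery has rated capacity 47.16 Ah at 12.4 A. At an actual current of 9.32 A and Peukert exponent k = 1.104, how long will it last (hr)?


Step 1: t_rated = C / I_rated = 47.16 / 12.4 = 3.8032 hr
Step 2: ratio = 12.4 / 9.32 = 1.3305
Step 3: ratio^k = 1.3305^1.104 = 1.3706
Step 4: t = t_rated * ratio^k = 3.8032 * 1.3706 = 5.213 hr

5.213 hr


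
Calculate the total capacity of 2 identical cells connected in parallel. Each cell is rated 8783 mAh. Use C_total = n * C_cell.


Convert: C_cell = 8783 mAh = 8.783 Ah
C_total = 2 * 8.783 = 17.566 Ah

17.566 Ah


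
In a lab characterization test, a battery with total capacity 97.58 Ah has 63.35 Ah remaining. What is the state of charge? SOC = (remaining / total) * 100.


SOC = (remaining / total) * 100 = (63.35 / 97.58) * 100 = 64.92%

64.92%


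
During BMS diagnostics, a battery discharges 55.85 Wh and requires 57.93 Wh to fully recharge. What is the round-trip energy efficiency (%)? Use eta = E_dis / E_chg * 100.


Round-trip efficiency = 55.85/57.93 * 100% = 96.41%

96.41%


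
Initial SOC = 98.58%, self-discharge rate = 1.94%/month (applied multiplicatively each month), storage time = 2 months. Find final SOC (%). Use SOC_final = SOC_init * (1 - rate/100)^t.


decay = (1 - 1.94/100)^2 = 0.96158
SOC_final = 98.58 * 0.96158 = 94.79%

94.79%


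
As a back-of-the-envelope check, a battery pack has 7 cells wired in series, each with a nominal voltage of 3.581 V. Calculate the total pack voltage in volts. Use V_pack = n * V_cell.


Series voltages add: 7 * 3.581 V = 25.067 V

25.067 V


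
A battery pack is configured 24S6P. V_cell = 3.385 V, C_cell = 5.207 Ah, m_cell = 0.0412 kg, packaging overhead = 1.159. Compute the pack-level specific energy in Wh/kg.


Step 1: V_pack = 24 * 3.385 = 81.24 V
Step 2: C_pack = 6 * 5.207 = 31.242 Ah
Step 3: E_pack = V_pack * C_pack = 81.24 * 31.242 = 2538.1 Wh
Step 4: m_pack = 24 * 6 * 0.0412 * 1.159 = 6.8761 kg
Step 5: ED = E_pack / m_pack = 2538.1 / 6.8761 = 369.1 Wh/kg

369.1 Wh/kg


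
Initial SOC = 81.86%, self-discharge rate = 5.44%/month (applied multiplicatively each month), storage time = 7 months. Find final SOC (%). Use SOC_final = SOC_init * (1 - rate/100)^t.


decay = (1 - 5.44/100)^7 = 0.67601
SOC_final = 81.86 * 0.67601 = 55.34%

55.34%


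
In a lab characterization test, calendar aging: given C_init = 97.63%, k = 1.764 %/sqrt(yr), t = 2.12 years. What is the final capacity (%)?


Step 1: sqrt(2.12 yr) = 1.456
Step 2: drop = 1.764 * 1.456 = 2.5684
Step 3: C_final = 97.63 - 2.5684 = 95.06%

95.06%


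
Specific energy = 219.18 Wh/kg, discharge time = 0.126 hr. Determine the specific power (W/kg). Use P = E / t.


P_specific = E / t = 219.18 / 0.126 = 1740 W/kg

1740 W/kg


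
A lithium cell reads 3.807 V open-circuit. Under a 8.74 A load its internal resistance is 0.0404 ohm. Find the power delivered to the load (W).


Step 1: V_terminal = OCV - I*R = 3.807 - 8.74 * 0.0404 = 3.4539 V
Step 2: P_out = V_terminal * I = 3.4539 * 8.74 = 30.19 W

30.19 W


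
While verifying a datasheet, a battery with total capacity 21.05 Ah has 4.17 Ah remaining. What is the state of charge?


SOC% = 4.17 / 21.05 * 100 = 19.81%

19.81%
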